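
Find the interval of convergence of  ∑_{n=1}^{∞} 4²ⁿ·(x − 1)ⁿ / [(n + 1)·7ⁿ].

Ratio test: |a_{n+1}/a_n| = [(n + 1)/((n+1) + 1)] · 16/7 → 16/7 as n → ∞.
Convergence for |x − 1| · 16/7 < 1, i.e. |x − 1| < 7/16. So R = 7/16.
Check x = 23/16: the terms behave like c/n; limit comparison with the harmonic series gives divergence.
Check x = 9/16: the terms alternate in sign and decrease monotonically to 0 in absolute value (size ~ c/n), so the alternating series test gives convergence.

[9/16, 23/16)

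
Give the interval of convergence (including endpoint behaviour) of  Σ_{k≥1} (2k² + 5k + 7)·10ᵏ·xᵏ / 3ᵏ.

(-3/10, 3/10)

The ratio of consecutive coefficients is [(2(k+1)² + 5(k+1) + 7)/(2k² + 5k + 7)] · 10/3 → 10/3.
Hence the series converges for |x| < 1/(10/3) = 3/10, so the radius of convergence is 3/10.
At x = 3/10: the terms have absolute value of order k², which does not tend to 0, so the series diverges by the divergence test.
At x = -3/10: the terms have absolute value of order k², which does not tend to 0, so the series diverges by the divergence test.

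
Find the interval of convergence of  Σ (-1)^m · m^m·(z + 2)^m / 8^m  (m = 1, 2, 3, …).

{-2}

Root test: |a_m|^(1/m) = m/8 → ∞.
Since the m-th root of |a_m| is unbounded, the series converges only at z = -2; R = 0.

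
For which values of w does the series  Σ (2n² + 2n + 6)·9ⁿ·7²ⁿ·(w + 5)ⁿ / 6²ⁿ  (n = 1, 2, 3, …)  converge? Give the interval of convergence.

By the ratio test, |a_{n+1}/a_n| = [(2(n+1)² + 2(n+1) + 6)/(2n² + 2n + 6)] · 9·49/36 → 49/4.
Hence the series converges for |w + 5| < 1/(49/4) = 4/49, so the radius of convergence is 4/49.
At w = -241/49: the terms have absolute value of order n², which does not tend to 0, so the series diverges by the divergence test.
Endpoint w = -249/49: the terms have absolute value of order n², which does not tend to 0, so the series diverges by the divergence test.

(-249/49, -241/49)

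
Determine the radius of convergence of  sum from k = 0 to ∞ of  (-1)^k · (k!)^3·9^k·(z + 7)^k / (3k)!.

R = 3

Apply the ratio test: |a_{k+1}| / |a_k| = (k+1)³/[(3k+1)·(3k+2)·(3k+3)] · 9, which tends to 1/3 as k → ∞.
Convergence for |z + 7| · 1/3 < 1, i.e. |z + 7| < 3. So R = 3.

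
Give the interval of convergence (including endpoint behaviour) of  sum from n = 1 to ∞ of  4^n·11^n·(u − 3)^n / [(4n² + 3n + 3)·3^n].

By the ratio test, |a_{n+1}/a_n| = [(4n² + 3n + 3)/(4(n+1)² + 3(n+1) + 3)] · 4·11/3 → 44/3.
The series converges when 44/3 · |u − 3| < 1, giving R = 3/44.
Check u = 135/44: absolute convergence follows by limit comparison with Σ 1/n².
When u = 129/44, the series is dominated by a constant times Σ 1/n², which converges (p = 2 > 1).

[129/44, 135/44]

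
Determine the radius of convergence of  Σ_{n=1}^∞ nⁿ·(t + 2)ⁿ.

Root test: |a_n|^(1/n) = n → ∞.
The root grows without bound, so R = 0 (convergence only at t = -2).

R = 0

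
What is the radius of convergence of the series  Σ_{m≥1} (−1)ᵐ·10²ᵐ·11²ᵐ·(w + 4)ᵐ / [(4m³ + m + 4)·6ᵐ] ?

R = 3/6050

By the ratio test, |a_{m+1}/a_m| = [(4m³ + m + 4)/(4(m+1)³ + (m+1) + 4)] · 100·121/6 → 6050/3.
Convergence for |w + 4| · 6050/3 < 1, i.e. |w + 4| < 3/6050. So R = 3/6050.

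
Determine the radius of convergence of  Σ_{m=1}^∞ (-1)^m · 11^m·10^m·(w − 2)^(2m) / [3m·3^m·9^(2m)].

The ratio of consecutive coefficients is [3m/3(m+1)] · 11·10/(3·81) → 110/243.
Since the exponent of (w − 2) increases by 2 each term, convergence requires |w − 2|² < 243/110, hence R = 9√330/110.

R = 9√330/110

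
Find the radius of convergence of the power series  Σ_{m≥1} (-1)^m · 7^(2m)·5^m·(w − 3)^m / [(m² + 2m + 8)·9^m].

R = 9/245

Apply the ratio test: |a_{m+1}| / |a_m| = [(m² + 2m + 8)/((m+1)² + 2(m+1) + 8)] · 49·5/9, which tends to 245/9 as m → ∞.
The series converges when 245/9 · |w − 3| < 1, giving R = 9/245.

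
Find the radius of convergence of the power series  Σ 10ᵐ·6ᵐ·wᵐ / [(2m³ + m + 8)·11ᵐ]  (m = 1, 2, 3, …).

R = 11/60

Ratio test: |a_{m+1}/a_m| = [(2m³ + m + 8)/(2(m+1)³ + (m+1) + 8)] · 10·6/11 → 60/11 as m → ∞.
Thus R = 1/(60/11) = 11/60.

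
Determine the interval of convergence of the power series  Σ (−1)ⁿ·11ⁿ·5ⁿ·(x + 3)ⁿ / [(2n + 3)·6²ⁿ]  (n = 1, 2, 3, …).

(-201/55, -129/55]

Ratio test: |a_{n+1}/a_n| = [(2n + 3)/(2(n+1) + 3)] · 11·5/36 → 55/36 as n → ∞.
Hence the series converges for |x + 3| < 1/(55/36) = 36/55, so the radius of convergence is 36/55.
At x = -129/55: the terms alternate in sign and decrease monotonically to 0 in absolute value (size ~ c/n), so the alternating series test gives convergence.
At x = -201/55: the terms behave like c/n; limit comparison with the harmonic series gives divergence.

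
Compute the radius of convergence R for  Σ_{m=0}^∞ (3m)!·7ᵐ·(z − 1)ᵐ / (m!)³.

R = 1/189

By the ratio test, |a_{m+1}/a_m| = (3m+1)·(3m+2)·(3m+3)/(m+1)³ · 7 → 189.
The series converges when 189 · |z − 1| < 1, giving R = 1/189.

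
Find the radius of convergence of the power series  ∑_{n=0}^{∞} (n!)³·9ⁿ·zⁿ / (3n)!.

R = 3

The ratio of consecutive coefficients is (n+1)³/[(3n+1)·(3n+2)·(3n+3)] · 9 → 1/3.
Thus R = 1/(1/3) = 3.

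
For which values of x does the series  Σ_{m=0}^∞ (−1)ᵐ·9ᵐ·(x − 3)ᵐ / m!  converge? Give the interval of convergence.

(−∞, ∞)

By the ratio test, |a_{m+1}/a_m| = 9 · 1/(m+1) → 0.
The limit is 0, so the series converges for all x; R = ∞.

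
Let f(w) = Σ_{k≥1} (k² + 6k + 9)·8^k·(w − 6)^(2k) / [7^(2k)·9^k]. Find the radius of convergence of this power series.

By the ratio test, |a_{k+1}/a_k| = [((k+1)² + 6(k+1) + 9)/(k² + 6k + 9)] · 8/(49·9) → 8/441.
Successive powers of (w − 6) differ by 2, so the series converges when |w − 6|² · 8/441 < 1, i.e. |w − 6| < √(441/8). So R = 21√2/4.

R = 21√2/4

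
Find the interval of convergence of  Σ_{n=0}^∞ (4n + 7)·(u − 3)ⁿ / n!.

By the ratio test, |a_{n+1}/a_n| = (4(n+1) + 7)/(4n + 7) · 1/(n+1) → 0.
The limit is 0, so the series converges for all u; R = ∞.

(−∞, ∞)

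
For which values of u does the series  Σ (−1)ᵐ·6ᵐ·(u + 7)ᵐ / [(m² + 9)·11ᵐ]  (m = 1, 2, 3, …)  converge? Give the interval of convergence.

[-53/6, -31/6]

The ratio of consecutive coefficients is [(m² + 9)/((m+1)² + 9)] · 6/11 → 6/11.
Hence the series converges for |u + 7| < 1/(6/11) = 11/6, so the radius of convergence is 11/6.
Check u = -31/6: the series is dominated by a constant times Σ 1/m², which converges (p = 2 > 1).
Endpoint u = -53/6: the series is dominated by a constant times Σ 1/m², which converges (p = 2 > 1).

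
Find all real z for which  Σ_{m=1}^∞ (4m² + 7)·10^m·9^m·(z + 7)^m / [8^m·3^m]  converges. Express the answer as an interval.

Apply the ratio test: |a_{m+1}| / |a_m| = [(4(m+1)² + 7)/(4m² + 7)] · 10·9/(8·3), which tends to 15/4 as m → ∞.
Convergence for |z + 7| · 15/4 < 1, i.e. |z + 7| < 4/15. So R = 4/15.
Check z = -101/15: the m-th term does not approach 0; divergence by the term test.
At z = -109/15: the m-th term does not approach 0; divergence by the term test.

(-109/15, -101/15)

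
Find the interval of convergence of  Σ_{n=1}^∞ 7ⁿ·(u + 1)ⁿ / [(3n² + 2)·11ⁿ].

[-18/7, 4/7]

The ratio of consecutive coefficients is [(3n² + 2)/(3(n+1)² + 2)] · 7/11 → 7/11.
Hence the series converges for |u + 1| < 1/(7/11) = 11/7, so the radius of convergence is 11/7.
When u = 4/7, the terms are on the order of 1/n², so the series converges absolutely by comparison with the p-series (p = 2 > 1).
Endpoint u = -18/7: the series is dominated by a constant times Σ 1/n², which converges (p = 2 > 1).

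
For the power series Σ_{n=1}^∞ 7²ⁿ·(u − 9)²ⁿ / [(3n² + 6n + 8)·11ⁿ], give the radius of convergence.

Apply the ratio test: |a_{n+1}| / |a_n| = [(3n² + 6n + 8)/(3(n+1)² + 6(n+1) + 8)] · 49/11, which tends to 49/11 as n → ∞.
Writing y = (u − 9)², the series in y has radius 11/49, so |u − 9| < √(11/49) and R = √11/7.

R = √11/7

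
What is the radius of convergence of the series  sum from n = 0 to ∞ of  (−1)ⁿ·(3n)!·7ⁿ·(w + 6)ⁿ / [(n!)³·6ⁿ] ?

R = 2/63

Ratio test: |a_{n+1}/a_n| = (3n+1)·(3n+2)·(3n+3)/(n+1)³ · 7/6 → 63/2 as n → ∞.
Hence the series converges for |w + 6| < 1/(63/2) = 2/63, so the radius of convergence is 2/63.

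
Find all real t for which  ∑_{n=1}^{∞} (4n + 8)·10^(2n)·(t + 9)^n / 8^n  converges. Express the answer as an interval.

By the ratio test, |a_{n+1}/a_n| = [(4(n+1) + 8)/(4n + 8)] · 100/8 → 25/2.
Hence the series converges for |t + 9| < 1/(25/2) = 2/25, so the radius of convergence is 2/25.
Endpoint t = -223/25: the terms have absolute value of order n, which does not tend to 0, so the series diverges by the divergence test.
At t = -227/25: the terms do not tend to 0, so the series diverges.

(-227/25, -223/25)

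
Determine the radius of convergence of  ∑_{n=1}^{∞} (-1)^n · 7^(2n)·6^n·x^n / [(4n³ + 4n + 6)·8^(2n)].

R = 32/147

Ratio test: |a_{n+1}/a_n| = [(4n³ + 4n + 6)/(4(n+1)³ + 4(n+1) + 6)] · 49·6/64 → 147/32 as n → ∞.
The series converges when 147/32 · |x| < 1, giving R = 32/147.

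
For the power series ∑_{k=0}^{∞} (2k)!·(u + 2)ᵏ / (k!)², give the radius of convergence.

The ratio of consecutive coefficients is (2k+1)·(2k+2)/(k+1)² → 4.
Hence the series converges for |u + 2| < 1/(4) = 1/4, so the radius of convergence is 1/4.

R = 1/4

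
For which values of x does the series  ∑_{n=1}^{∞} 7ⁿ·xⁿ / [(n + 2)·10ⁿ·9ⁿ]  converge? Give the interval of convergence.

By the ratio test, |a_{n+1}/a_n| = [(n + 2)/((n+1) + 2)] · 7/(10·9) → 7/90.
Hence the series converges for |x| < 1/(7/90) = 90/7, so the radius of convergence is 90/7.
At x = 90/7: the terms behave like c/n; limit comparison with the harmonic series gives divergence.
At x = -90/7: an alternating series whose terms decrease to 0 in absolute value, so it converges by the Leibniz criterion.

[-90/7, 90/7)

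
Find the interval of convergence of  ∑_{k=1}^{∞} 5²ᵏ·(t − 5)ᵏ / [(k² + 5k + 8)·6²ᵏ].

Ratio test: |a_{k+1}/a_k| = [(k² + 5k + 8)/((k+1)² + 5(k+1) + 8)] · 25/36 → 25/36 as k → ∞.
Convergence for |t − 5| · 25/36 < 1, i.e. |t − 5| < 36/25. So R = 36/25.
At t = 161/25: the terms are on the order of 1/k², so the series converges absolutely by comparison with the p-series (p = 2 > 1).
Check t = 89/25: the series is dominated by a constant times Σ 1/k², which converges (p = 2 > 1).

[89/25, 161/25]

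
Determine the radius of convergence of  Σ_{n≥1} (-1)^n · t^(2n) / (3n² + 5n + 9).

R = 1

By the ratio test, |a_{n+1}/a_n| = (3n² + 5n + 9)/(3(n+1)² + 5(n+1) + 9) → 1.
Since the exponent of t increases by 2 each term, convergence requires |t|² < 1, hence R = 1.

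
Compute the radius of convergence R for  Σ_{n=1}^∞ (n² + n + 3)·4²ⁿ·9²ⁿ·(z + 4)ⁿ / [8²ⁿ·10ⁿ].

R = 40/81

The ratio of consecutive coefficients is [((n+1)² + (n+1) + 3)/(n² + n + 3)] · 16·81/(64·10) → 81/40.
Thus R = 1/(81/40) = 40/81.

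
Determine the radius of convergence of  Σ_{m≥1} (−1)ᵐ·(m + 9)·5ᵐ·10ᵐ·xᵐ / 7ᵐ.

The ratio of consecutive coefficients is [((m+1) + 9)/(m + 9)] · 5·10/7 → 50/7.
Hence the series converges for |x| < 1/(50/7) = 7/50, so the radius of convergence is 7/50.

R = 7/50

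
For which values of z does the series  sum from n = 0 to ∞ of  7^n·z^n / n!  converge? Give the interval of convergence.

Ratio test: |a_{n+1}/a_n| = 7 · 1/(n+1) → 0 as n → ∞.
Since the limit is 0 < 1 for every z, the series converges on all of ℝ and R = ∞.

(−∞, ∞)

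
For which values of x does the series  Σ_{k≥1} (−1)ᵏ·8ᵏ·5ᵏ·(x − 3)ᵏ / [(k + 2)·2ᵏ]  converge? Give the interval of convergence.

Ratio test: |a_{k+1}/a_k| = [(k + 2)/((k+1) + 2)] · 8·5/2 → 20 as k → ∞.
Convergence for |x − 3| · 20 < 1, i.e. |x − 3| < 1/20. So R = 1/20.
At x = 61/20: the terms alternate in sign and decrease monotonically to 0 in absolute value (size ~ c/k), so the alternating series test gives convergence.
Check x = 59/20: the terms are asymptotic to a nonzero constant times 1/k, so the series diverges by limit comparison with Σ 1/k.

(59/20, 61/20]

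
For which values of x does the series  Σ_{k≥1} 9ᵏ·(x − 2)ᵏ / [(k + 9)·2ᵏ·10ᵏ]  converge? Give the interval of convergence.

[-2/9, 38/9)

Apply the ratio test: |a_{k+1}| / |a_k| = [(k + 9)/((k+1) + 9)] · 9/(2·10), which tends to 9/20 as k → ∞.
Hence the series converges for |x − 2| < 1/(9/20) = 20/9, so the radius of convergence is 20/9.
At x = 38/9: comparison with the harmonic series Σ 1/k shows the series diverges.
At x = -2/9: convergence follows from the alternating series test (terms decrease monotonically to 0).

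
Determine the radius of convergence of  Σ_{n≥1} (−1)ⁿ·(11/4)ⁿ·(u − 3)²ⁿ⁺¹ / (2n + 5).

By the ratio test, |a_{n+1}/a_n| = [(2n + 5)/(2(n+1) + 5)] · 11/4 → 11/4.
Writing y = (u − 3)², the series in y has radius 4/11, so |u − 3| < √(4/11) and R = 2√11/11.

R = 2√11/11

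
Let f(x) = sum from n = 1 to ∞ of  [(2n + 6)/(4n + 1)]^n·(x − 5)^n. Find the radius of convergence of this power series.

Root test: |a_n|^(1/n) = (2n + 6)/(4n + 1) → 1/2.
Thus R = 1/(1/2) = 2.

R = 2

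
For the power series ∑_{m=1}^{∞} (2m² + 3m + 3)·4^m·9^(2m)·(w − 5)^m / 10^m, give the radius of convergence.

R = 5/162

By the ratio test, |a_{m+1}/a_m| = [(2(m+1)² + 3(m+1) + 3)/(2m² + 3m + 3)] · 4·81/10 → 162/5.
The series converges when 162/5 · |w − 5| < 1, giving R = 5/162.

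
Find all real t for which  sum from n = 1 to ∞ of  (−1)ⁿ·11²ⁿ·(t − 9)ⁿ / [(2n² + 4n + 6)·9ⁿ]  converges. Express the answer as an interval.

By the ratio test, |a_{n+1}/a_n| = [(2n² + 4n + 6)/(2(n+1)² + 4(n+1) + 6)] · 121/9 → 121/9.
Hence the series converges for |t − 9| < 1/(121/9) = 9/121, so the radius of convergence is 9/121.
When t = 1098/121, the terms are on the order of 1/n², so the series converges absolutely by comparison with the p-series (p = 2 > 1).
When t = 1080/121, the terms are on the order of 1/n², so the series converges absolutely by comparison with the p-series (p = 2 > 1).

[1080/121, 1098/121]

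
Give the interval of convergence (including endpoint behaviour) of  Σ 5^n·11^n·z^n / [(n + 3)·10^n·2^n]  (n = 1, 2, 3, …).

[-4/11, 4/11)

By the ratio test, |a_{n+1}/a_n| = [(n + 3)/((n+1) + 3)] · 5·11/(10·2) → 11/4.
The series converges when 11/4 · |z| < 1, giving R = 4/11.
Check z = 4/11: the terms are asymptotic to a nonzero constant times 1/n, so the series diverges by limit comparison with Σ 1/n.
Check z = -4/11: the terms alternate in sign and decrease monotonically to 0 in absolute value (size ~ c/n), so the alternating series test gives convergence.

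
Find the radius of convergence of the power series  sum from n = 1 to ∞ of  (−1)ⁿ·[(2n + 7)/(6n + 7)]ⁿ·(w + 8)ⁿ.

Root test: |a_n|^(1/n) = (2n + 7)/(6n + 7) → 1/3.
Hence the series converges for |w + 8| < 1/(1/3) = 3, so the radius of convergence is 3.

R = 3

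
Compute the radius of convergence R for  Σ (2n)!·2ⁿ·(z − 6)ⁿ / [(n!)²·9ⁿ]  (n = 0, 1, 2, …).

R = 9/8

The ratio of consecutive coefficients is (2n+1)·(2n+2)/(n+1)² · 2/9 → 8/9.
Hence the series converges for |z − 6| < 1/(8/9) = 9/8, so the radius of convergence is 9/8.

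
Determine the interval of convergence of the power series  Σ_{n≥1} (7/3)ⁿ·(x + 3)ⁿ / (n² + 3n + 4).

By the ratio test, |a_{n+1}/a_n| = [(n² + 3n + 4)/((n+1)² + 3(n+1) + 4)] · 7/3 → 7/3.
Convergence for |x + 3| · 7/3 < 1, i.e. |x + 3| < 3/7. So R = 3/7.
At x = -18/7: absolute convergence follows by limit comparison with Σ 1/n².
Endpoint x = -24/7: the terms are on the order of 1/n², so the series converges absolutely by comparison with the p-series (p = 2 > 1).

[-24/7, -18/7]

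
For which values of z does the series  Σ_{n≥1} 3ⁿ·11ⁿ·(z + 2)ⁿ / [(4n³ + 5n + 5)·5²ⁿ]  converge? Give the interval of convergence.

[-91/33, -41/33]

By the ratio test, |a_{n+1}/a_n| = [(4n³ + 5n + 5)/(4(n+1)³ + 5(n+1) + 5)] · 3·11/25 → 33/25.
The series converges when 33/25 · |z + 2| < 1, giving R = 25/33.
Endpoint z = -41/33: absolute convergence follows by limit comparison with Σ 1/n³.
Check z = -91/33: absolute convergence follows by limit comparison with Σ 1/n³.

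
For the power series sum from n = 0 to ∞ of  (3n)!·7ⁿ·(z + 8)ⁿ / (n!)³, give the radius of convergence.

R = 1/189

By the ratio test, |a_{n+1}/a_n| = (3n+1)·(3n+2)·(3n+3)/(n+1)³ · 7 → 189.
The series converges when 189 · |z + 8| < 1, giving R = 1/189.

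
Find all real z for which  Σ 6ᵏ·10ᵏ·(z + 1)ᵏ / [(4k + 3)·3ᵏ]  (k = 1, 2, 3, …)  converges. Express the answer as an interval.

The ratio of consecutive coefficients is [(4k + 3)/(4(k+1) + 3)] · 6·10/3 → 20.
Convergence for |z + 1| · 20 < 1, i.e. |z + 1| < 1/20. So R = 1/20.
Check z = -19/20: the terms behave like c/k; limit comparison with the harmonic series gives divergence.
Check z = -21/20: the terms alternate in sign and decrease monotonically to 0 in absolute value (size ~ c/k), so the alternating series test gives convergence.

[-21/20, -19/20)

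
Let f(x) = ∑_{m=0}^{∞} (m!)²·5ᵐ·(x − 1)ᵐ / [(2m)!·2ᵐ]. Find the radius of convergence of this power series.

The ratio of consecutive coefficients is (m+1)²/[(2m+1)·(2m+2)] · 5/2 → 5/8.
The series converges when 5/8 · |x − 1| < 1, giving R = 8/5.

R = 8/5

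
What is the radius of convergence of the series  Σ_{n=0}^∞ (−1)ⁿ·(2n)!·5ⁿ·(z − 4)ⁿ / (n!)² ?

The ratio of consecutive coefficients is (2n+1)·(2n+2)/(n+1)² · 5 → 20.
Hence the series converges for |z − 4| < 1/(20) = 1/20, so the radius of convergence is 1/20.

R = 1/20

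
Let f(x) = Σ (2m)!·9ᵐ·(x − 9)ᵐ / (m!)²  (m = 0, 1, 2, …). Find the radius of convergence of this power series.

Ratio test: |a_{m+1}/a_m| = (2m+1)·(2m+2)/(m+1)² · 9 → 36 as m → ∞.
Thus R = 1/(36) = 1/36.

R = 1/36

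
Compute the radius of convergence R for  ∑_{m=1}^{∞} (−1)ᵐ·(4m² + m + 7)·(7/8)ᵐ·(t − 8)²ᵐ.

By the ratio test, |a_{m+1}/a_m| = [(4(m+1)² + (m+1) + 7)/(4m² + m + 7)] · 7/8 → 7/8.
Since the exponent of (t − 8) increases by 2 each term, convergence requires |t − 8|² < 8/7, hence R = 2√14/7.

R = 2√14/7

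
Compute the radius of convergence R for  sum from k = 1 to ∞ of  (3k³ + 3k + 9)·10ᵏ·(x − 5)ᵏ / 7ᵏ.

R = 7/10

The ratio of consecutive coefficients is [(3(k+1)³ + 3(k+1) + 9)/(3k³ + 3k + 9)] · 10/7 → 10/7.
Convergence for |x − 5| · 10/7 < 1, i.e. |x − 5| < 7/10. So R = 7/10.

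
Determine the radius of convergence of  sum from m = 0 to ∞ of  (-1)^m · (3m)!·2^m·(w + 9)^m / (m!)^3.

Ratio test: |a_{m+1}/a_m| = (3m+1)·(3m+2)·(3m+3)/(m+1)³ · 2 → 54 as m → ∞.
The series converges when 54 · |w + 9| < 1, giving R = 1/54.

R = 1/54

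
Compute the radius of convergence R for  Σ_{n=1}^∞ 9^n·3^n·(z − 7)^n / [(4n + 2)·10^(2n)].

The ratio of consecutive coefficients is [(4n + 2)/(4(n+1) + 2)] · 9·3/100 → 27/100.
Hence the series converges for |z − 7| < 1/(27/100) = 100/27, so the radius of convergence is 100/27.

R = 100/27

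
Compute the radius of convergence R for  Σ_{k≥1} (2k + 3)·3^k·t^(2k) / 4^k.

Apply the ratio test: |a_{k+1}| / |a_k| = [(2(k+1) + 3)/(2k + 3)] · 3/4, which tends to 3/4 as k → ∞.
Since the exponent of t increases by 2 each term, convergence requires |t|² < 4/3, hence R = 2√3/3.

R = 2√3/3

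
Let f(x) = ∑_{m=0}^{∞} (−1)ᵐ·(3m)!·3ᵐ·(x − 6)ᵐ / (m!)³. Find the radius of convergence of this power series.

Ratio test: |a_{m+1}/a_m| = (3m+1)·(3m+2)·(3m+3)/(m+1)³ · 3 → 81 as m → ∞.
The series converges when 81 · |x − 6| < 1, giving R = 1/81.

R = 1/81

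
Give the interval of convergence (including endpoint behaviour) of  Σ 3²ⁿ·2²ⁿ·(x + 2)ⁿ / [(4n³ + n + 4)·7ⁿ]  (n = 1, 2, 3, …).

[-79/36, -65/36]

By the ratio test, |a_{n+1}/a_n| = [(4n³ + n + 4)/(4(n+1)³ + (n+1) + 4)] · 9·4/7 → 36/7.
The series converges when 36/7 · |x + 2| < 1, giving R = 7/36.
When x = -65/36, the series is dominated by a constant times Σ 1/n³, which converges (p = 3 > 1).
At x = -79/36: the terms are on the order of 1/n³, so the series converges absolutely by comparison with the p-series (p = 3 > 1).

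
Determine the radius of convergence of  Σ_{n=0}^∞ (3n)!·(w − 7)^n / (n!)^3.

R = 1/27

By the ratio test, |a_{n+1}/a_n| = (3n+1)·(3n+2)·(3n+3)/(n+1)³ → 27.
Hence the series converges for |w − 7| < 1/(27) = 1/27, so the radius of convergence is 1/27.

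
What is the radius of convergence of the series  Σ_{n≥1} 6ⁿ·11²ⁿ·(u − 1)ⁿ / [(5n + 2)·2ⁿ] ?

R = 1/363

By the ratio test, |a_{n+1}/a_n| = [(5n + 2)/(5(n+1) + 2)] · 6·121/2 → 363.
Thus R = 1/(363) = 1/363.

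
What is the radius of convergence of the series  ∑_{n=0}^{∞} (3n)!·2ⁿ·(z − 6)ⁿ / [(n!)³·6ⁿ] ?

By the ratio test, |a_{n+1}/a_n| = (3n+1)·(3n+2)·(3n+3)/(n+1)³ · 2/6 → 9.
The series converges when 9 · |z − 6| < 1, giving R = 1/9.

R = 1/9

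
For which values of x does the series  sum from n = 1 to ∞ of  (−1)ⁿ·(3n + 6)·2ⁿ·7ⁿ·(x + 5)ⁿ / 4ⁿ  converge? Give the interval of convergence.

(-37/7, -33/7)

The ratio of consecutive coefficients is [(3(n+1) + 6)/(3n + 6)] · 2·7/4 → 7/2.
The series converges when 7/2 · |x + 5| < 1, giving R = 2/7.
When x = -33/7, the terms have absolute value of order n, which does not tend to 0, so the series diverges by the divergence test.
At x = -37/7: the n-th term does not approach 0; divergence by the term test.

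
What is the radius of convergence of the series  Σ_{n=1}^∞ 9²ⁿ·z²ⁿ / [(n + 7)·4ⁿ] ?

R = 2/9

By the ratio test, |a_{n+1}/a_n| = [(n + 7)/((n+1) + 7)] · 81/4 → 81/4.
Successive powers of z differ by 2, so the series converges when |z|² · 81/4 < 1, i.e. |z| < √(4/81) = 2/9. So R = 2/9.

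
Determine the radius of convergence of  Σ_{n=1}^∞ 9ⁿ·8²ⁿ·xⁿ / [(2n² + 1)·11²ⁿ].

R = 121/576

Ratio test: |a_{n+1}/a_n| = [(2n² + 1)/(2(n+1)² + 1)] · 9·64/121 → 576/121 as n → ∞.
Hence the series converges for |x| < 1/(576/121) = 121/576, so the radius of convergence is 121/576.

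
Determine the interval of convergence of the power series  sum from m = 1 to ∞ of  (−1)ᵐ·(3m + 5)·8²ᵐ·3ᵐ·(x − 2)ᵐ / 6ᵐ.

By the ratio test, |a_{m+1}/a_m| = [(3(m+1) + 5)/(3m + 5)] · 64·3/6 → 32.
Thus R = 1/(32) = 1/32.
When x = 65/32, the m-th term does not approach 0; divergence by the term test.
When x = 63/32, the terms have absolute value of order m, which does not tend to 0, so the series diverges by the divergence test.

(63/32, 65/32)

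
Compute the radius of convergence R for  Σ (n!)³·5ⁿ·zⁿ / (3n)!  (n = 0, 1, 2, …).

By the ratio test, |a_{n+1}/a_n| = (n+1)³/[(3n+1)·(3n+2)·(3n+3)] · 5 → 5/27.
Thus R = 1/(5/27) = 27/5.

R = 27/5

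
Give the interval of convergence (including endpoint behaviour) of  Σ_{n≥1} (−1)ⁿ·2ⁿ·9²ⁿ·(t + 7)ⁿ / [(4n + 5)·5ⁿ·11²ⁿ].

Apply the ratio test: |a_{n+1}| / |a_n| = [(4n + 5)/(4(n+1) + 5)] · 2·81/(5·121), which tends to 162/605 as n → ∞.
Convergence for |t + 7| · 162/605 < 1, i.e. |t + 7| < 605/162. So R = 605/162.
When t = -529/162, an alternating series whose terms decrease to 0 in absolute value, so it converges by the Leibniz criterion.
At t = -1739/162: the terms behave like c/n; limit comparison with the harmonic series gives divergence.

(-1739/162, -529/162]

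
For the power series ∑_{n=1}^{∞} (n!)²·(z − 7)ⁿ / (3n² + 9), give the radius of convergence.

R = 0

Ratio test: |a_{n+1}/a_n| = (n+1)² · (3n² + 9)/(3(n+1)² + 9) → ∞ as n → ∞.
The terms grow without bound for any (z − 7) ≠ 0, so R = 0 (convergence only at z = 7).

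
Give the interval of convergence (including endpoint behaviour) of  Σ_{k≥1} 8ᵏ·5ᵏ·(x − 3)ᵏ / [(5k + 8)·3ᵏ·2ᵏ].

[57/20, 63/20)

Ratio test: |a_{k+1}/a_k| = [(5k + 8)/(5(k+1) + 8)] · 8·5/(3·2) → 20/3 as k → ∞.
Thus R = 1/(20/3) = 3/20.
Endpoint x = 63/20: comparison with the harmonic series Σ 1/k shows the series diverges.
Endpoint x = 57/20: the terms alternate in sign and decrease monotonically to 0 in absolute value (size ~ c/k), so the alternating series test gives convergence.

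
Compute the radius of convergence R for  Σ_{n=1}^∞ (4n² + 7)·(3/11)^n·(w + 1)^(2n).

R = √33/3

Ratio test: |a_{n+1}/a_n| = [(4(n+1)² + 7)/(4n² + 7)] · 3/11 → 3/11 as n → ∞.
Since the exponent of (w + 1) increases by 2 each term, convergence requires |w + 1|² < 11/3, hence R = √33/3.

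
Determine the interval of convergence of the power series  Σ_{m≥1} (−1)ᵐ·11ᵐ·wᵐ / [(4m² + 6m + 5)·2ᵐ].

[-2/11, 2/11]

By the ratio test, |a_{m+1}/a_m| = [(4m² + 6m + 5)/(4(m+1)² + 6(m+1) + 5)] · 11/2 → 11/2.
The series converges when 11/2 · |w| < 1, giving R = 2/11.
At w = 2/11: the terms are on the order of 1/m², so the series converges absolutely by comparison with the p-series (p = 2 > 1).
Endpoint w = -2/11: absolute convergence follows by limit comparison with Σ 1/m².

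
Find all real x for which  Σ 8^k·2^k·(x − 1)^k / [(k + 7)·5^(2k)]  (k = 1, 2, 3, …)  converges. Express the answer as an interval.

[-9/16, 41/16)

By the ratio test, |a_{k+1}/a_k| = [(k + 7)/((k+1) + 7)] · 8·2/25 → 16/25.
The series converges when 16/25 · |x − 1| < 1, giving R = 25/16.
Endpoint x = 41/16: comparison with the harmonic series Σ 1/k shows the series diverges.
When x = -9/16, an alternating series whose terms decrease to 0 in absolute value, so it converges by the Leibniz criterion.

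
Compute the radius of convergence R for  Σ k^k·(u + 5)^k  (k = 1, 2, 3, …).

Applying the root test, |a_k|^(1/k) = k → ∞.
The root grows without bound, so R = 0 (convergence only at u = -5).

R = 0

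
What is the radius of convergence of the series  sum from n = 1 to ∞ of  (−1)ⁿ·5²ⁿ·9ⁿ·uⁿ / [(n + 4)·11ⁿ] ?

Apply the ratio test: |a_{n+1}| / |a_n| = [(n + 4)/((n+1) + 4)] · 25·9/11, which tends to 225/11 as n → ∞.
Thus R = 1/(225/11) = 11/225.

R = 11/225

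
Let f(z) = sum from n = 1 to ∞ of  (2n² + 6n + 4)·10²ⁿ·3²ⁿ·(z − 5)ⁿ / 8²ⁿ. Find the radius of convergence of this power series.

R = 16/225

Apply the ratio test: |a_{n+1}| / |a_n| = [(2(n+1)² + 6(n+1) + 4)/(2n² + 6n + 4)] · 100·9/64, which tends to 225/16 as n → ∞.
Hence the series converges for |z − 5| < 1/(225/16) = 16/225, so the radius of convergence is 16/225.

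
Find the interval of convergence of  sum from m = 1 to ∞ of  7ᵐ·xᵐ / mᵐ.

Root test: |a_m|^(1/m) = 7/m → 0.
The limit is 0 for every x, so R = ∞.

(−∞, ∞)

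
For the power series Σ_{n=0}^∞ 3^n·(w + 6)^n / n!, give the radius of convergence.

By the ratio test, |a_{n+1}/a_n| = 3 · 1/(n+1) → 0.
The limit is 0, so the series converges for all w; R = ∞.

R = ∞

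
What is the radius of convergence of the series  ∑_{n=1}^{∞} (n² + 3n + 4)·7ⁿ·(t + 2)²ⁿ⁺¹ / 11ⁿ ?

R = √77/7

Apply the ratio test: |a_{n+1}| / |a_n| = [((n+1)² + 3(n+1) + 4)/(n² + 3n + 4)] · 7/11, which tends to 7/11 as n → ∞.
Writing y = (t + 2)², the series in y has radius 11/7, so |t + 2| < √(11/7) and R = √77/7.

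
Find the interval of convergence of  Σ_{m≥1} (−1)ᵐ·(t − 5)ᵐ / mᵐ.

(−∞, ∞)

Root test: |a_m|^(1/m) = 1/m → 0.
The limit is 0 for every t, so R = ∞.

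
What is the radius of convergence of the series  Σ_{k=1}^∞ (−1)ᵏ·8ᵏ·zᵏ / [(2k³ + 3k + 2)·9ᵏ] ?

Ratio test: |a_{k+1}/a_k| = [(2k³ + 3k + 2)/(2(k+1)³ + 3(k+1) + 2)] · 8/9 → 8/9 as k → ∞.
Convergence for |z| · 8/9 < 1, i.e. |z| < 9/8. So R = 9/8.

R = 9/8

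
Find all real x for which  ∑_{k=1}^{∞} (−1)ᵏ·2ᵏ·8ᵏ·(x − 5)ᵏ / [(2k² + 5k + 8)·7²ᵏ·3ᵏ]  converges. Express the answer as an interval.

[-67/16, 227/16]

By the ratio test, |a_{k+1}/a_k| = [(2k² + 5k + 8)/(2(k+1)² + 5(k+1) + 8)] · 2·8/(49·3) → 16/147.
Thus R = 1/(16/147) = 147/16.
At x = 227/16: the terms are on the order of 1/k², so the series converges absolutely by comparison with the p-series (p = 2 > 1).
Check x = -67/16: the series is dominated by a constant times Σ 1/k², which converges (p = 2 > 1).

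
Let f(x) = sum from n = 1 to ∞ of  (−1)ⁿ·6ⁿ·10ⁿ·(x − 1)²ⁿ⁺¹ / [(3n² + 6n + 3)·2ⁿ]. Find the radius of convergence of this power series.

The ratio of consecutive coefficients is [(3n² + 6n + 3)/(3(n+1)² + 6(n+1) + 3)] · 6·10/2 → 30.
Successive powers of (x − 1) differ by 2, so the series converges when |x − 1|² · 30 < 1, i.e. |x − 1| < √(1/30). So R = √30/30.

R = √30/30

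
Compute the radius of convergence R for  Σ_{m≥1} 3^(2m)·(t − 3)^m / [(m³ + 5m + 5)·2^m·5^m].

R = 10/9

By the ratio test, |a_{m+1}/a_m| = [(m³ + 5m + 5)/((m+1)³ + 5(m+1) + 5)] · 9/(2·5) → 9/10.
Convergence for |t − 3| · 9/10 < 1, i.e. |t − 3| < 10/9. So R = 10/9.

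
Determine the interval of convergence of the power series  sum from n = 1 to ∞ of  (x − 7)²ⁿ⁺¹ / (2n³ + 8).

[6, 8]

The ratio of consecutive coefficients is (2n³ + 8)/(2(n+1)³ + 8) → 1.
Writing y = (x − 7)², the series in y has radius 1, so |x − 7| < √(1) = 1 and R = 1.
Check x = 8: the series is dominated by a constant times Σ 1/n³, which converges (p = 3 > 1).
When x = 6, absolute convergence follows by limit comparison with Σ 1/n³.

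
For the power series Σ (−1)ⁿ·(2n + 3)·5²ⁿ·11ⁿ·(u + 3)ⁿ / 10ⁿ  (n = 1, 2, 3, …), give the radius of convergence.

The ratio of consecutive coefficients is [(2(n+1) + 3)/(2n + 3)] · 25·11/10 → 55/2.
The series converges when 55/2 · |u + 3| < 1, giving R = 2/55.

R = 2/55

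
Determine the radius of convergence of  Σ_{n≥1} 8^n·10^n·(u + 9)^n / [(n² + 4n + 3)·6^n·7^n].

Ratio test: |a_{n+1}/a_n| = [(n² + 4n + 3)/((n+1)² + 4(n+1) + 3)] · 8·10/(6·7) → 40/21 as n → ∞.
Convergence for |u + 9| · 40/21 < 1, i.e. |u + 9| < 21/40. So R = 21/40.

R = 21/40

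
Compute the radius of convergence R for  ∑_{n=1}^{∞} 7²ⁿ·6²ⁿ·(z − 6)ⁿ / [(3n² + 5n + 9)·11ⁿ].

By the ratio test, |a_{n+1}/a_n| = [(3n² + 5n + 9)/(3(n+1)² + 5(n+1) + 9)] · 49·36/11 → 1764/11.
Thus R = 1/(1764/11) = 11/1764.

R = 11/1764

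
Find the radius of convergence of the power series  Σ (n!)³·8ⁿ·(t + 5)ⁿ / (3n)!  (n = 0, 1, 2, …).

Ratio test: |a_{n+1}/a_n| = (n+1)³/[(3n+1)·(3n+2)·(3n+3)] · 8 → 8/27 as n → ∞.
Convergence for |t + 5| · 8/27 < 1, i.e. |t + 5| < 27/8. So R = 27/8.

R = 27/8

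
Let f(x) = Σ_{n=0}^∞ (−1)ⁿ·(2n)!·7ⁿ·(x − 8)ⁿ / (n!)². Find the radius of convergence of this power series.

Ratio test: |a_{n+1}/a_n| = (2n+1)·(2n+2)/(n+1)² · 7 → 28 as n → ∞.
Thus R = 1/(28) = 1/28.

R = 1/28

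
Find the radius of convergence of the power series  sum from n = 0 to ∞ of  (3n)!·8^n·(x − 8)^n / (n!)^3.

The ratio of consecutive coefficients is (3n+1)·(3n+2)·(3n+3)/(n+1)³ · 8 → 216.
The series converges when 216 · |x − 8| < 1, giving R = 1/216.

R = 1/216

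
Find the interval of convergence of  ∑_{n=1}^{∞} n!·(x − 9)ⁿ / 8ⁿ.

By the ratio test, |a_{n+1}/a_n| = (n+1) · 1/8 → ∞.
The ratio grows without bound, so the series diverges whenever (x − 9) ≠ 0; it converges only at x = 9. R = 0.

{9}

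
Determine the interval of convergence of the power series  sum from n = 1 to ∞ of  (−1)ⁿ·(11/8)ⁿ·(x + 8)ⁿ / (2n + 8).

(-96/11, -80/11]

Apply the ratio test: |a_{n+1}| / |a_n| = [(2n + 8)/(2(n+1) + 8)] · 11/8, which tends to 11/8 as n → ∞.
The series converges when 11/8 · |x + 8| < 1, giving R = 8/11.
At x = -80/11: convergence follows from the alternating series test (terms decrease monotonically to 0).
At x = -96/11: the terms are asymptotic to a nonzero constant times 1/n, so the series diverges by limit comparison with Σ 1/n.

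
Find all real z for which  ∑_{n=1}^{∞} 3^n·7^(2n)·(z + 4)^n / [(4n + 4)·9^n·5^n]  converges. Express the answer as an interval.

[-211/49, -181/49)

Ratio test: |a_{n+1}/a_n| = [(4n + 4)/(4(n+1) + 4)] · 3·49/(9·5) → 49/15 as n → ∞.
Thus R = 1/(49/15) = 15/49.
Endpoint z = -181/49: the terms are asymptotic to a nonzero constant times 1/n, so the series diverges by limit comparison with Σ 1/n.
Endpoint z = -211/49: convergence follows from the alternating series test (terms decrease monotonically to 0).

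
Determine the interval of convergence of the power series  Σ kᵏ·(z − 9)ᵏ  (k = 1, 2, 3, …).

{9}

Applying the root test, |a_k|^(1/k) = k → ∞.
The root grows without bound, so R = 0 (convergence only at z = 9).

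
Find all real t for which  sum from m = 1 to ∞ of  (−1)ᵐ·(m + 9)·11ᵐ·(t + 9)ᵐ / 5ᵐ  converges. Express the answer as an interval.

(-104/11, -94/11)

Apply the ratio test: |a_{m+1}| / |a_m| = [((m+1) + 9)/(m + 9)] · 11/5, which tends to 11/5 as m → ∞.
Hence the series converges for |t + 9| < 1/(11/5) = 5/11, so the radius of convergence is 5/11.
Endpoint t = -94/11: the terms have absolute value of order m, which does not tend to 0, so the series diverges by the divergence test.
Check t = -104/11: the m-th term does not approach 0; divergence by the term test.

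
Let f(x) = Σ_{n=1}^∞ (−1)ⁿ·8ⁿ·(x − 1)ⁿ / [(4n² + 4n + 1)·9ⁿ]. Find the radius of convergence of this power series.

R = 9/8

Ratio test: |a_{n+1}/a_n| = [(4n² + 4n + 1)/(4(n+1)² + 4(n+1) + 1)] · 8/9 → 8/9 as n → ∞.
Hence the series converges for |x − 1| < 1/(8/9) = 9/8, so the radius of convergence is 9/8.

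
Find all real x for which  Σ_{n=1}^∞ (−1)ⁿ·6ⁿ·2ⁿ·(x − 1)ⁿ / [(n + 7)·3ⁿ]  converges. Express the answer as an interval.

Ratio test: |a_{n+1}/a_n| = [(n + 7)/((n+1) + 7)] · 6·2/3 → 4 as n → ∞.
Convergence for |x − 1| · 4 < 1, i.e. |x − 1| < 1/4. So R = 1/4.
Endpoint x = 5/4: convergence follows from the alternating series test (terms decrease monotonically to 0).
Endpoint x = 3/4: the terms behave like c/n; limit comparison with the harmonic series gives divergence.

(3/4, 5/4]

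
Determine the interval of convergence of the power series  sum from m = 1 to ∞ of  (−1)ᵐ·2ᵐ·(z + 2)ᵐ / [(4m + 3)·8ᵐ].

(-6, 2]

Apply the ratio test: |a_{m+1}| / |a_m| = [(4m + 3)/(4(m+1) + 3)] · 2/8, which tends to 1/4 as m → ∞.
Hence the series converges for |z + 2| < 1/(1/4) = 4, so the radius of convergence is 4.
When z = 2, the terms alternate in sign and decrease monotonically to 0 in absolute value (size ~ c/m), so the alternating series test gives convergence.
When z = -6, comparison with the harmonic series Σ 1/m shows the series diverges.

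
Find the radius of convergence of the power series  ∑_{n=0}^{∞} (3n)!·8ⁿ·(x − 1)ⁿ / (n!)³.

By the ratio test, |a_{n+1}/a_n| = (3n+1)·(3n+2)·(3n+3)/(n+1)³ · 8 → 216.
Thus R = 1/(216) = 1/216.

R = 1/216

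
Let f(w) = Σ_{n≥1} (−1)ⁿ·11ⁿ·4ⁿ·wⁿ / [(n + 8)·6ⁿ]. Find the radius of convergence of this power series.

R = 3/22

By the ratio test, |a_{n+1}/a_n| = [(n + 8)/((n+1) + 8)] · 11·4/6 → 22/3.
Hence the series converges for |w| < 1/(22/3) = 3/22, so the radius of convergence is 3/22.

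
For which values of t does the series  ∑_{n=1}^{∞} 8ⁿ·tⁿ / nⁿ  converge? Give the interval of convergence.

By the Cauchy root test, |a_n|^(1/n) = 8/n → 0.
The limit is 0 for every t, so R = ∞.

(−∞, ∞)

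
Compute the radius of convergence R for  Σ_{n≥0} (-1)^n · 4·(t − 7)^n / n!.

R = ∞

Apply the ratio test: |a_{n+1}| / |a_n| = 4/4 · 1/(n+1), which tends to 0 as n → ∞.
Since the limit is 0 < 1 for every t, the series converges on all of ℝ and R = ∞.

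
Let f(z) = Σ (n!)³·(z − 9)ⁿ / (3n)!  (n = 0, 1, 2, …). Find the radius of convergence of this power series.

Ratio test: |a_{n+1}/a_n| = (n+1)³/[(3n+1)·(3n+2)·(3n+3)] → 1/27 as n → ∞.
The series converges when 1/27 · |z − 9| < 1, giving R = 27.

R = 27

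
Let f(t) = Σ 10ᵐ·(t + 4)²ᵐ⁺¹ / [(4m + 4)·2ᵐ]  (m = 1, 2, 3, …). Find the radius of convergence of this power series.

Apply the ratio test: |a_{m+1}| / |a_m| = [(4m + 4)/(4(m+1) + 4)] · 10/2, which tends to 5 as m → ∞.
Writing y = (t + 4)², the series in y has radius 1/5, so |t + 4| < √(1/5) and R = √5/5.

R = √5/5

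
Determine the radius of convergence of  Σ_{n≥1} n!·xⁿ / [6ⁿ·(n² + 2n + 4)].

By the ratio test, |a_{n+1}/a_n| = (n+1) · 1/6 · (n² + 2n + 4)/((n+1)² + 2(n+1) + 4) → ∞.
The terms grow without bound for any x ≠ 0, so R = 0 (convergence only at x = 0).

R = 0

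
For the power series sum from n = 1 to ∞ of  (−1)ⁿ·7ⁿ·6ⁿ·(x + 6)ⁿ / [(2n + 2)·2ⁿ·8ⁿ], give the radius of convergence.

R = 8/21

Ratio test: |a_{n+1}/a_n| = [(2n + 2)/(2(n+1) + 2)] · 7·6/(2·8) → 21/8 as n → ∞.
The series converges when 21/8 · |x + 6| < 1, giving R = 8/21.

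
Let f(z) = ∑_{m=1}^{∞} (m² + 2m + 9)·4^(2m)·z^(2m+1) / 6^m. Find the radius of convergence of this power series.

By the ratio test, |a_{m+1}/a_m| = [((m+1)² + 2(m+1) + 9)/(m² + 2m + 9)] · 16/6 → 8/3.
Writing y = z², the series in y has radius 3/8, so |z| < √(3/8) and R = √6/4.

R = √6/4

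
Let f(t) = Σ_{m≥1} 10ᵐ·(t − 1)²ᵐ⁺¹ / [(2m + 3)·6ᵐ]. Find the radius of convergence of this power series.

R = √15/5

By the ratio test, |a_{m+1}/a_m| = [(2m + 3)/(2(m+1) + 3)] · 10/6 → 5/3.
Successive powers of (t − 1) differ by 2, so the series converges when |t − 1|² · 5/3 < 1, i.e. |t − 1| < √(3/5). So R = √15/5.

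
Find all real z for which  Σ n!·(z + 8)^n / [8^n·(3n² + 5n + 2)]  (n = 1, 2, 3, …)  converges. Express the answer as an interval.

{-8}

Ratio test: |a_{n+1}/a_n| = (n+1) · 1/8 · (3n² + 5n + 2)/(3(n+1)² + 5(n+1) + 2) → ∞ as n → ∞.
The ratio grows without bound, so the series diverges whenever (z + 8) ≠ 0; it converges only at z = -8. R = 0.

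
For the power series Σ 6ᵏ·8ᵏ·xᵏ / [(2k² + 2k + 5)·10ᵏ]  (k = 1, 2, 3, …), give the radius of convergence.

R = 5/24

Apply the ratio test: |a_{k+1}| / |a_k| = [(2k² + 2k + 5)/(2(k+1)² + 2(k+1) + 5)] · 6·8/10, which tends to 24/5 as k → ∞.
The series converges when 24/5 · |x| < 1, giving R = 5/24.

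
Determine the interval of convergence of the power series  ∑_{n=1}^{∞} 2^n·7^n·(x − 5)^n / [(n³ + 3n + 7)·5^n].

[65/14, 75/14]

By the ratio test, |a_{n+1}/a_n| = [(n³ + 3n + 7)/((n+1)³ + 3(n+1) + 7)] · 2·7/5 → 14/5.
Thus R = 1/(14/5) = 5/14.
Check x = 75/14: absolute convergence follows by limit comparison with Σ 1/n³.
Endpoint x = 65/14: the terms are on the order of 1/n³, so the series converges absolutely by comparison with the p-series (p = 3 > 1).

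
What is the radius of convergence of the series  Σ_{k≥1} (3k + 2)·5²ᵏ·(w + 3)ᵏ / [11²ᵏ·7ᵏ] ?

R = 847/25

By the ratio test, |a_{k+1}/a_k| = [(3(k+1) + 2)/(3k + 2)] · 25/(121·7) → 25/847.
The series converges when 25/847 · |w + 3| < 1, giving R = 847/25.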